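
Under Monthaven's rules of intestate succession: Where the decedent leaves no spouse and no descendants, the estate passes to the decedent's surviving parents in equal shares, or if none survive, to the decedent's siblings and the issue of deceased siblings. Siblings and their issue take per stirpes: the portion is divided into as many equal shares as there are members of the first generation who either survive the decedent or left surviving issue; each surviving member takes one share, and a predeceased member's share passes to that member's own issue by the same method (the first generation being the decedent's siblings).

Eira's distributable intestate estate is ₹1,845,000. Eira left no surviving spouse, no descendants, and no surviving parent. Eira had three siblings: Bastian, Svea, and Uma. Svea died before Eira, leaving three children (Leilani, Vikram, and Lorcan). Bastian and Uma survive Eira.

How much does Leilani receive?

The entire ₹1,845,000 passes to the siblings and their issue.
That amount (₹1,845,000) is divided into 3 shares of ₹615,000: Bastian and Uma each take ₹615,000; Svea's ₹615,000 share passes to Svea's issue.
Svea's share (₹615,000) is divided into 3 shares of ₹205,000: Leilani, Vikram, and Lorcan each take ₹205,000.

Leilani receives ₹205,000.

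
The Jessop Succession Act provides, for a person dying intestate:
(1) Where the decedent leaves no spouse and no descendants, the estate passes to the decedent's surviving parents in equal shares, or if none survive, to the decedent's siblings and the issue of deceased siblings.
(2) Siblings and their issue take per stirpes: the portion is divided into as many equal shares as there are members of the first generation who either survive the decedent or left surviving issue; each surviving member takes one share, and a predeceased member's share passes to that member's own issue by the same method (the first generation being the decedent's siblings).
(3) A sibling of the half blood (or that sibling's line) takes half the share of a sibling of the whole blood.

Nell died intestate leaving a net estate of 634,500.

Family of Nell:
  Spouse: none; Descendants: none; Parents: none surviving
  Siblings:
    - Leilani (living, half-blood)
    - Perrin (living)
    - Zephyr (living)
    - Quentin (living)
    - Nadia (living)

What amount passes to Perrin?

Perrin receives 141,000.

The entire 634,500 passes to the siblings and their issue.
Counting each half-blood sibling's line as half a unit, there are 9/2 units in 634,500, so one unit is 141,000. Whole-blood lines (Perrin, Zephyr, Quentin, and Nadia) take 141,000 each; half-blood lines (Leilani) take 70,500 each.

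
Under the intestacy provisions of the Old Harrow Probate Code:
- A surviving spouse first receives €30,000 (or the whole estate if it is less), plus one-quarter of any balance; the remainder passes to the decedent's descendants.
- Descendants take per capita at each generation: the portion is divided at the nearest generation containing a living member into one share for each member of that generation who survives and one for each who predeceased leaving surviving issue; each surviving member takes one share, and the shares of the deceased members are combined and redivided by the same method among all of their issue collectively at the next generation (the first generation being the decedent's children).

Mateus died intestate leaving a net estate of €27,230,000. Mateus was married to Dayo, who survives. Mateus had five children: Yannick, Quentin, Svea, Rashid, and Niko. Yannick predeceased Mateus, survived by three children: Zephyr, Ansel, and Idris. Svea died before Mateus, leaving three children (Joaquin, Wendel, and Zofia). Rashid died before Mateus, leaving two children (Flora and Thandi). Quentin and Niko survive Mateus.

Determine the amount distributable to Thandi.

Thandi receives €1,530,000.

Dayo first takes €30,000, leaving a balance of €27,200,000. Dayo then takes one-quarter of the balance (€6,800,000), for a total of €6,830,000. The remaining €20,400,000 passes to the descendants.
The descendants' portion (€20,400,000) is divided at the children's generation into 5 shares of €4,080,000. Quentin and Niko each take €4,080,000. The 3 shares of the deceased (Yannick, Svea, and Rashid) are combined into a pool of €12,240,000.
That pool (€12,240,000) is divided at the grandchildren's generation equally among Zephyr, Ansel, Idris, Joaquin, Wendel, Zofia, Flora, and Thandi: €1,530,000 each.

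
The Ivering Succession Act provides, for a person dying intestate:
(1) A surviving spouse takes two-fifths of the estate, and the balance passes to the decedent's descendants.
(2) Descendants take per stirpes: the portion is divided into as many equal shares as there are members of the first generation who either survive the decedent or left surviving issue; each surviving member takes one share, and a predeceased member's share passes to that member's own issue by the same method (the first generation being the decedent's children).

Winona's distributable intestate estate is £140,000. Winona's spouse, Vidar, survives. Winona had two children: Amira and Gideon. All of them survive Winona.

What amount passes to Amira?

Amira receives £42,000.

Vidar takes two-fifths of £140,000 = £56,000. The remaining £84,000 passes to the descendants.
The descendants' portion (£84,000) is divided into 2 shares of £42,000: Amira and Gideon each take £42,000.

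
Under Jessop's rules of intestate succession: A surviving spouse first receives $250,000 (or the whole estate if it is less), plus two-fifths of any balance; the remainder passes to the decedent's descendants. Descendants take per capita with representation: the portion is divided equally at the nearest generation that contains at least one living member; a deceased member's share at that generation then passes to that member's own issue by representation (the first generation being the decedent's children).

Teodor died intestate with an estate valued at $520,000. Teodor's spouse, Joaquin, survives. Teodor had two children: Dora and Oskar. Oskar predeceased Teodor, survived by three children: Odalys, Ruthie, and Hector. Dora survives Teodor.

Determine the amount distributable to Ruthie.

Ruthie receives $27,000.

Joaquin first takes $250,000, leaving a balance of $270,000. Joaquin then takes two-fifths of the balance ($108,000), for a total of $358,000. The remaining $162,000 passes to the descendants.
The descendants' portion ($162,000) is divided into 2 shares of $81,000: Dora takes $81,000; Oskar's $81,000 share passes to Oskar's issue.
Oskar's share ($81,000) is divided into 3 shares of $27,000: Odalys, Ruthie, and Hector each take $27,000.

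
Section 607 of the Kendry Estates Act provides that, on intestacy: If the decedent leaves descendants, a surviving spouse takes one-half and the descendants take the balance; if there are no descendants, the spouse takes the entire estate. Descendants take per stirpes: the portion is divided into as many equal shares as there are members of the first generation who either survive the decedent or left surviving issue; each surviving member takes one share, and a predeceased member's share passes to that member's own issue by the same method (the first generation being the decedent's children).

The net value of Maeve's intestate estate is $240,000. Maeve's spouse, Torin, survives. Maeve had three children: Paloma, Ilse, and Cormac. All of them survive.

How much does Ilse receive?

Ilse receives $40,000.

Torin takes one-half of $240,000 = $120,000. The remaining $120,000 passes to the descendants.
The descendants' portion ($120,000) is divided into 3 shares of $40,000: Paloma, Ilse, and Cormac each take $40,000.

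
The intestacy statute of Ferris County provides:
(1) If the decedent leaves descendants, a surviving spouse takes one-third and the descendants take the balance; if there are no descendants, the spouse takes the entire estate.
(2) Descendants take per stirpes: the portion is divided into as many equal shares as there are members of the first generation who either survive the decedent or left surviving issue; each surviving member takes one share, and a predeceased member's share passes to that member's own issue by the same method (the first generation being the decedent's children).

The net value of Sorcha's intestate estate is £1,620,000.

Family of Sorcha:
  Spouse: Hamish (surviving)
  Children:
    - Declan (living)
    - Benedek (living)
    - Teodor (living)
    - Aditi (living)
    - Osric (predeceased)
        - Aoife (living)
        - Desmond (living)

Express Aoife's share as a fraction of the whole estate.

Hamish takes one-third of £1,620,000 = £540,000. The remaining £1,080,000 passes to the descendants.
The descendants' portion (£1,080,000) is divided into 5 shares of £216,000: Declan, Benedek, Teodor, and Aditi each take £216,000; Osric's £216,000 share passes to Osric's issue.
Osric's share (£216,000) is divided into 2 shares of £108,000: Aoife and Desmond each take £108,000.

Aoife receives 1/15 of the estate.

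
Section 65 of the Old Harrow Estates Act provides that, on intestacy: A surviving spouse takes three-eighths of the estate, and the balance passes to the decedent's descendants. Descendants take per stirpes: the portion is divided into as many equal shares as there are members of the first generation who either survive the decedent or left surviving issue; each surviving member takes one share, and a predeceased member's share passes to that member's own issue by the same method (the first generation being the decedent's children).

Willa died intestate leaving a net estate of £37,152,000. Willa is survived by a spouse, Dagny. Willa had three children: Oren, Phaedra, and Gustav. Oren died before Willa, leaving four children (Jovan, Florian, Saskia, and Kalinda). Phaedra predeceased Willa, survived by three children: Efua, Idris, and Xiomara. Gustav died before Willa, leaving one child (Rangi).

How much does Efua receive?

Efua receives £2,580,000.

Dagny takes three-eighths of £37,152,000 = £13,932,000. The remaining £23,220,000 passes to the descendants.
The descendants' portion (£23,220,000) is divided into 3 shares of £7,740,000: Oren's £7,740,000 share passes to Oren's issue; Phaedra's £7,740,000 share passes to Phaedra's issue; Gustav's £7,740,000 share passes to Gustav's issue.
Oren's share (£7,740,000) is divided into 4 shares of £1,935,000: Jovan, Florian, Saskia, and Kalinda each take £1,935,000.
Phaedra's share (£7,740,000) is divided into 3 shares of £2,580,000: Efua, Idris, and Xiomara each take £2,580,000.
Gustav's share (£7,740,000) passes entirely to Rangi.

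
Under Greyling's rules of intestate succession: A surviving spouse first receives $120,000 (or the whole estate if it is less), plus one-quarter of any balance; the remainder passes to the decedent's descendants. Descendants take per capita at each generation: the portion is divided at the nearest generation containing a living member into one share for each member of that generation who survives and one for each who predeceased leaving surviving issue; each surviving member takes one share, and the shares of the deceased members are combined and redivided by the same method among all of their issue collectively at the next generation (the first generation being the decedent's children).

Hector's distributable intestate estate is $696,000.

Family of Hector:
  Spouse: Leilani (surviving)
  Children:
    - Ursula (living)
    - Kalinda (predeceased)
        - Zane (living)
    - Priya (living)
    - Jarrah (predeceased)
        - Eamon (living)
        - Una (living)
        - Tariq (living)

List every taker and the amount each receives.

Leilani first takes $120,000, leaving a balance of $576,000. Leilani then takes one-quarter of the balance ($144,000), for a total of $264,000. The remaining $432,000 passes to the descendants.
The descendants' portion ($432,000) is divided at the children's generation into 4 shares of $108,000. Ursula and Priya each take $108,000. The 2 shares of the deceased (Kalinda and Jarrah) are combined into a pool of $216,000.
That pool ($216,000) is divided at the grandchildren's generation equally among Zane, Eamon, Una, and Tariq: $54,000 each.

Leilani: $264,000; Ursula: $108,000; Zane: $54,000; Priya: $108,000; Eamon: $54,000; Una: $54,000; Tariq: $54,000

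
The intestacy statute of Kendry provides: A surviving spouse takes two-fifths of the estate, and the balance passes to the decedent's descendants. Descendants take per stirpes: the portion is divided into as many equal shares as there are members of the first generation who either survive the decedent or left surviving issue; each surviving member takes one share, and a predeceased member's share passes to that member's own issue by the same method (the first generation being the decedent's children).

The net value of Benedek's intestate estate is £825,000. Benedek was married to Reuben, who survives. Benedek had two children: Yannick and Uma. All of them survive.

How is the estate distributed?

Reuben: £330,000; Yannick: £247,500; Uma: £247,500

Reuben takes two-fifths of £825,000 = £330,000. The remaining £495,000 passes to the descendants.
The descendants' portion (£495,000) is divided into 2 shares of £247,500: Yannick and Uma each take £247,500.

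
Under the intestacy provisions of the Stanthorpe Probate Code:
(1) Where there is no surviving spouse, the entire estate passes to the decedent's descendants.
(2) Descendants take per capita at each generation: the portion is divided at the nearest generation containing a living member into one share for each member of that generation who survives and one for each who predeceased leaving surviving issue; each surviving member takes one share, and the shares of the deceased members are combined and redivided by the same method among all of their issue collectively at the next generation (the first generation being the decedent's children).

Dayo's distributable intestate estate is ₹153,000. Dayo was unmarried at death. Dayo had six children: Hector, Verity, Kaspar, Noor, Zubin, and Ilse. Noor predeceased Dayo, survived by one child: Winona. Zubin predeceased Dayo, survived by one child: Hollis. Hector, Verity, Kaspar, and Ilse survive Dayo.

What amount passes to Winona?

The entire ₹153,000 passes to the descendants.
That amount (₹153,000) is divided at the children's generation into 6 shares of ₹25,500. Hector, Verity, Kaspar, and Ilse each take ₹25,500. The 2 shares of the deceased (Noor and Zubin) are combined into a pool of ₹51,000.
That pool (₹51,000) is divided at the grandchildren's generation equally among Winona and Hollis: ₹25,500 each.

Winona receives ₹25,500.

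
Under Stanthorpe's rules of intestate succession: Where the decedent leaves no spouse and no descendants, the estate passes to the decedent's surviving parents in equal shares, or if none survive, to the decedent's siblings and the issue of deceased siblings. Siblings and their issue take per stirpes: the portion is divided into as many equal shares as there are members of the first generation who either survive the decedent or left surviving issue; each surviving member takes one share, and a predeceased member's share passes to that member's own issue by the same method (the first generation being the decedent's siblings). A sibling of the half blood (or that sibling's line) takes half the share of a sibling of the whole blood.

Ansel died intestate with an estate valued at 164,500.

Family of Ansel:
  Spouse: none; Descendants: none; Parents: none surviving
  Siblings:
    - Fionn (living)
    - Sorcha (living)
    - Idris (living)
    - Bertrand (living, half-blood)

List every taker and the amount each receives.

Fionn: 47,000; Sorcha: 47,000; Idris: 47,000; Bertrand: 23,500

The entire 164,500 passes to the siblings and their issue.
Counting each half-blood sibling's line as half a unit, there are 7/2 units in 164,500, so one unit is 47,000. Whole-blood lines (Fionn, Sorcha, and Idris) take 47,000 each; half-blood lines (Bertrand) take 23,500 each.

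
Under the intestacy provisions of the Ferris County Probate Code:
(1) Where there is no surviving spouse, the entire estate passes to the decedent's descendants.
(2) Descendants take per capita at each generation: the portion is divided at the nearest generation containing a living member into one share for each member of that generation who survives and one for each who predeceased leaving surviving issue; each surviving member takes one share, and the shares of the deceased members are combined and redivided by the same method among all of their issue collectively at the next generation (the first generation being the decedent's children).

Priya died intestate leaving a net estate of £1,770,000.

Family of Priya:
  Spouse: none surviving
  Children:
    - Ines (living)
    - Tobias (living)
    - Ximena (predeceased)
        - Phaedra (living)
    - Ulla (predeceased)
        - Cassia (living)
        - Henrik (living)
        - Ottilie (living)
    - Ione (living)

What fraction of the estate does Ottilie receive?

Ottilie receives 1/10 of the estate.

The entire £1,770,000 passes to the descendants.
That amount (£1,770,000) is divided at the children's generation into 5 shares of £354,000. Ines, Tobias, and Ione each take £354,000. The 2 shares of the deceased (Ximena and Ulla) are combined into a pool of £708,000.
That pool (£708,000) is divided at the grandchildren's generation equally among Phaedra, Cassia, Henrik, and Ottilie: £177,000 each.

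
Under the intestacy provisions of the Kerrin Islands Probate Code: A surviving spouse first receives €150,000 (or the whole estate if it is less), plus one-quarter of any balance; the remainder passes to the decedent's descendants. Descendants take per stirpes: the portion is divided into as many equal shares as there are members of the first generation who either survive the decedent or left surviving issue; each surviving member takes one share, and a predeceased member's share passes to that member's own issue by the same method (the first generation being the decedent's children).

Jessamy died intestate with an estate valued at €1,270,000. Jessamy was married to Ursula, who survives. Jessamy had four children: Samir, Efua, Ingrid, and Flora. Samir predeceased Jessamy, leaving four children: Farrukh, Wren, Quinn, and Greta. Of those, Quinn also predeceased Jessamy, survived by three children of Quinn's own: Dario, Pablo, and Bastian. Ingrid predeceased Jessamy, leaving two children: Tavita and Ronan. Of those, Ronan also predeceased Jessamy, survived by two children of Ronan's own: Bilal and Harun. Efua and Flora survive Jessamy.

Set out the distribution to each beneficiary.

Ursula first takes €150,000, leaving a balance of €1,120,000. Ursula then takes one-quarter of the balance (€280,000), for a total of €430,000. The remaining €840,000 passes to the descendants.
The descendants' portion (€840,000) is divided into 4 shares of €210,000: Efua and Flora each take €210,000; Samir's €210,000 share passes to Samir's issue; Ingrid's €210,000 share passes to Ingrid's issue.
Samir's share (€210,000) is divided into 4 shares of €52,500: Farrukh, Wren, and Greta each take €52,500; Quinn's €52,500 share passes to Quinn's issue.
Quinn's share (€52,500) is divided into 3 shares of €17,500: Dario, Pablo, and Bastian each take €17,500.
Ingrid's share (€210,000) is divided into 2 shares of €105,000: Tavita takes €105,000; Ronan's €105,000 share passes to Ronan's issue.
Ronan's share (€105,000) is divided into 2 shares of €52,500: Bilal and Harun each take €52,500.

Ursula: €430,000; Farrukh: €52,500; Wren: €52,500; Dario: €17,500; Pablo: €17,500; Bastian: €17,500; Greta: €52,500; Efua: €210,000; Tavita: €105,000; Bilal: €52,500; Harun: €52,500; Flora: €210,000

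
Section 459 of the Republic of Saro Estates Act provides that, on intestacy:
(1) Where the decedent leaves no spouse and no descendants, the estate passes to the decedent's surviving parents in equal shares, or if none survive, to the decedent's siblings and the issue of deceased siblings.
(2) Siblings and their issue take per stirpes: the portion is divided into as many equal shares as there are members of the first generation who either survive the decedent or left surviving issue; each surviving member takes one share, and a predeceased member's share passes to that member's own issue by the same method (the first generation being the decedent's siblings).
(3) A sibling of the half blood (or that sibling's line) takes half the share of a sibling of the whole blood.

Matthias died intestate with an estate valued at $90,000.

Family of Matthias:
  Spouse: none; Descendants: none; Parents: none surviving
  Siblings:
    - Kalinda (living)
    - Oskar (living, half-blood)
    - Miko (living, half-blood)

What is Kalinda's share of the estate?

Kalinda receives $45,000.

The entire $90,000 passes to the siblings and their issue.
Counting each half-blood sibling's line as half a unit, there are 2 units in $90,000, so one unit is $45,000. Whole-blood lines (Kalinda) take $45,000 each; half-blood lines (Oskar and Miko) take $22,500 each.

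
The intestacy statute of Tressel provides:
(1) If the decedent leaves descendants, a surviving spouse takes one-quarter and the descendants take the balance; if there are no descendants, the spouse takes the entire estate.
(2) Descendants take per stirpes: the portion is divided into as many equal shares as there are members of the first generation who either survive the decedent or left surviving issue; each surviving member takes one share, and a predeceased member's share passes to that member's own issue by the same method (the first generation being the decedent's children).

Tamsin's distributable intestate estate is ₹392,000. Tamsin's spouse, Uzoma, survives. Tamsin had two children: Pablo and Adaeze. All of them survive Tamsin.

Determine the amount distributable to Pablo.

Uzoma takes one-quarter of ₹392,000 = ₹98,000. The remaining ₹294,000 passes to the descendants.
The descendants' portion (₹294,000) is divided into 2 shares of ₹147,000: Pablo and Adaeze each take ₹147,000.

Pablo receives ₹147,000.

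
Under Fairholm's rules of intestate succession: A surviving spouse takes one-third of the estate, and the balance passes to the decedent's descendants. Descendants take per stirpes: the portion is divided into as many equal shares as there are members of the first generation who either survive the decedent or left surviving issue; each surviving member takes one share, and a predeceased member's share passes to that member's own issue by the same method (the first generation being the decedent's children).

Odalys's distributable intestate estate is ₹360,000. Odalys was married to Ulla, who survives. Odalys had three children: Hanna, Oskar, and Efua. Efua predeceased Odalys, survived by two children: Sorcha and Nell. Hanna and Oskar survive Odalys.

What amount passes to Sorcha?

Ulla takes one-third of ₹360,000 = ₹120,000. The remaining ₹240,000 passes to the descendants.
The descendants' portion (₹240,000) is divided into 3 shares of ₹80,000: Hanna and Oskar each take ₹80,000; Efua's ₹80,000 share passes to Efua's issue.
Efua's share (₹80,000) is divided into 2 shares of ₹40,000: Sorcha and Nell each take ₹40,000.

Sorcha receives ₹40,000.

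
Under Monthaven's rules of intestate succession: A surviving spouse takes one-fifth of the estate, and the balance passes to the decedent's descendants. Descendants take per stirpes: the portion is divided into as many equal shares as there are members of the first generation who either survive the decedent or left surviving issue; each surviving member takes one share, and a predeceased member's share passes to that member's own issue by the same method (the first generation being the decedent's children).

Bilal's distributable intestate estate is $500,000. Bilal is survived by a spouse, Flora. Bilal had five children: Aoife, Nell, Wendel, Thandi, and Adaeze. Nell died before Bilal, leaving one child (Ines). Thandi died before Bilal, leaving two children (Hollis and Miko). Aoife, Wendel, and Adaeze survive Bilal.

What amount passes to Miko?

Flora takes one-fifth of $500,000 = $100,000. The remaining $400,000 passes to the descendants.
The descendants' portion ($400,000) is divided into 5 shares of $80,000: Aoife, Wendel, and Adaeze each take $80,000; Nell's $80,000 share passes to Nell's issue; Thandi's $80,000 share passes to Thandi's issue.
Nell's share ($80,000) passes entirely to Ines.
Thandi's share ($80,000) is divided into 2 shares of $40,000: Hollis and Miko each take $40,000.

Miko receives $40,000.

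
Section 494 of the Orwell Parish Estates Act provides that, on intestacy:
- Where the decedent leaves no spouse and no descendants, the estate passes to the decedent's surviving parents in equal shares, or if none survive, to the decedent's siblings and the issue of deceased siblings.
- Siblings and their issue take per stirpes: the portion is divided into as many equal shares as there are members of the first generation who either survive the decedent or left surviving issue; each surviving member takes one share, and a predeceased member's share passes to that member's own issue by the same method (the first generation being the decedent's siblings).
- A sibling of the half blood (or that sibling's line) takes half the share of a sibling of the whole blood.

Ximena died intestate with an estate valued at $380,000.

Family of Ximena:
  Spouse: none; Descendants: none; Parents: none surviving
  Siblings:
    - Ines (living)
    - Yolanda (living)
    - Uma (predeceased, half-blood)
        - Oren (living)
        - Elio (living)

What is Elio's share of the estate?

Elio receives $38,000.

The entire $380,000 passes to the siblings and their issue.
Counting each half-blood sibling's line as half a unit, there are 5/2 units in $380,000, so one unit is $152,000. Whole-blood lines (Ines and Yolanda) take $152,000 each; half-blood lines (Uma) take $76,000 each.
Uma's share ($76,000) is divided into 2 shares of $38,000: Oren and Elio each take $38,000.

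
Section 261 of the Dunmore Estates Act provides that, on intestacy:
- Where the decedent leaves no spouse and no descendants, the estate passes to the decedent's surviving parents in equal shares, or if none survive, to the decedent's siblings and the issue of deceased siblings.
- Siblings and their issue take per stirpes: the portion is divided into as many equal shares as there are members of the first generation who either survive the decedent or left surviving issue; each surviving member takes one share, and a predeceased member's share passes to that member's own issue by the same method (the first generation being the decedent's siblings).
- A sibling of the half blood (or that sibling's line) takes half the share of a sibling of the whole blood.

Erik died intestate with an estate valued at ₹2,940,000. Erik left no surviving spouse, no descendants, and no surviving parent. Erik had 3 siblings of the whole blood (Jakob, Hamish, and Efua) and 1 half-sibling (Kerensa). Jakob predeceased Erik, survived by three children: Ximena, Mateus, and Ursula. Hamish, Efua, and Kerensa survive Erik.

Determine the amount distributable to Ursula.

Ursula receives ₹280,000.

The entire ₹2,940,000 passes to the siblings and their issue.
Counting each half-blood sibling's line as half a unit, there are 7/2 units in ₹2,940,000, so one unit is ₹840,000. Whole-blood lines (Jakob, Hamish, and Efua) take ₹840,000 each; half-blood lines (Kerensa) take ₹420,000 each.
Jakob's share (₹840,000) is divided into 3 shares of ₹280,000: Ximena, Mateus, and Ursula each take ₹280,000.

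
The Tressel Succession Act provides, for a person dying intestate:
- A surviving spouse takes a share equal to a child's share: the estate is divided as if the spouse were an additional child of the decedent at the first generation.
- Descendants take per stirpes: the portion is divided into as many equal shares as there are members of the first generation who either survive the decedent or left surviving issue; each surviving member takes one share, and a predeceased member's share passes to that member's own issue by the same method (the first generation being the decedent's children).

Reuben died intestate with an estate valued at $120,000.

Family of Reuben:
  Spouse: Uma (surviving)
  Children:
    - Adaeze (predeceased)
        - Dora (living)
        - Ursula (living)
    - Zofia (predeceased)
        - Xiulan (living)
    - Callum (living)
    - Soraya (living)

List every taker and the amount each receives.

Uma: $24,000; Dora: $12,000; Ursula: $12,000; Xiulan: $24,000; Callum: $24,000; Soraya: $24,000

The spouse counts as an additional share at the children's level, so there are 5 primary shares of $24,000. Uma takes one such share ($24,000).
The children's combined portion ($96,000) is divided into 4 shares of $24,000: Callum and Soraya each take $24,000; Adaeze's $24,000 share passes to Adaeze's issue; Zofia's $24,000 share passes to Zofia's issue.
Adaeze's share ($24,000) is divided into 2 shares of $12,000: Dora and Ursula each take $12,000.
Zofia's share ($24,000) passes entirely to Xiulan.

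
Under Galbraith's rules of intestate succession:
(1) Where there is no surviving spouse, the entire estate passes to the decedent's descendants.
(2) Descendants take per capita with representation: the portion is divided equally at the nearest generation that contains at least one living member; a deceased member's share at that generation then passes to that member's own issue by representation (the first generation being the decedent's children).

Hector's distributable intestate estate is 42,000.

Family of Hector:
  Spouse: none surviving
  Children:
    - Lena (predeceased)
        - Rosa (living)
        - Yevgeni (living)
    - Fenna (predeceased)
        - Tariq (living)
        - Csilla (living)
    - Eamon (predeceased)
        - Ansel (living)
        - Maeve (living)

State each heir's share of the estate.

Rosa: 7,000; Yevgeni: 7,000; Tariq: 7,000; Csilla: 7,000; Ansel: 7,000; Maeve: 7,000

The entire 42,000 passes to the descendants.
No child survives, so the initial division is made at the grandchildren's generation.
That amount (42,000) is divided into 6 shares of 7,000: Rosa, Yevgeni, Tariq, Csilla, Ansel, and Maeve each take 7,000.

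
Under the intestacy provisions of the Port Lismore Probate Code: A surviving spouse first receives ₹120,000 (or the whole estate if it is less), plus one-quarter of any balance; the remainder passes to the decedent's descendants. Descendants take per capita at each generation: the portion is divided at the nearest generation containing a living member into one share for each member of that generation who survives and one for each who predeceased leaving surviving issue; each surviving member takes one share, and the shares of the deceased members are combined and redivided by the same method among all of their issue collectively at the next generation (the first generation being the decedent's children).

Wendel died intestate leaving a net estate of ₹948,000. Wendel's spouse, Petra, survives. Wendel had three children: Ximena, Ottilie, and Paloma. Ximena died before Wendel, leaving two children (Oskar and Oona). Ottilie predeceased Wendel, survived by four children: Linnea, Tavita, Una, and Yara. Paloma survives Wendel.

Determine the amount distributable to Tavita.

Petra first takes ₹120,000, leaving a balance of ₹828,000. Petra then takes one-quarter of the balance (₹207,000), for a total of ₹327,000. The remaining ₹621,000 passes to the descendants.
The descendants' portion (₹621,000) is divided at the children's generation into 3 shares of ₹207,000. Paloma takes ₹207,000. The 2 shares of the deceased (Ximena and Ottilie) are combined into a pool of ₹414,000.
That pool (₹414,000) is divided at the grandchildren's generation equally among Oskar, Oona, Linnea, Tavita, Una, and Yara: ₹69,000 each.

Tavita receives ₹69,000.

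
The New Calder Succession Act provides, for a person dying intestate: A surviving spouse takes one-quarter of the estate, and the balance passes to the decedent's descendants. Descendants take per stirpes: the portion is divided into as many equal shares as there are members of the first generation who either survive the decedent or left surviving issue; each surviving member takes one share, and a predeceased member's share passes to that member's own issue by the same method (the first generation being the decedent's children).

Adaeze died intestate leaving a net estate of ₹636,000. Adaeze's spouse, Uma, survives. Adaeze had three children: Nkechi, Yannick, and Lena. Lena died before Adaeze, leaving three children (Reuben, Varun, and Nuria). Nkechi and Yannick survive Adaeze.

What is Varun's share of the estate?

Varun receives ₹53,000.

Uma takes one-quarter of ₹636,000 = ₹159,000. The remaining ₹477,000 passes to the descendants.
The descendants' portion (₹477,000) is divided into 3 shares of ₹159,000: Nkechi and Yannick each take ₹159,000; Lena's ₹159,000 share passes to Lena's issue.
Lena's share (₹159,000) is divided into 3 shares of ₹53,000: Reuben, Varun, and Nuria each take ₹53,000.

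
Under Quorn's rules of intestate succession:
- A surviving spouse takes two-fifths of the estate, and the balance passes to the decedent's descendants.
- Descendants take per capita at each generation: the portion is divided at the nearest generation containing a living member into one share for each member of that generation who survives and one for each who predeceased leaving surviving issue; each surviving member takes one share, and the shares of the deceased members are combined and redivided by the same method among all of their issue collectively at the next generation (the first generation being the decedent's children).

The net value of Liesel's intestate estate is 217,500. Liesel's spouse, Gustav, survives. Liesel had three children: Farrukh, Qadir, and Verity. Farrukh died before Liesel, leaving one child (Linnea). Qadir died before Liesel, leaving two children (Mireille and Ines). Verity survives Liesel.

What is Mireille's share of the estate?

Mireille receives 29,000.

Gustav takes two-fifths of 217,500 = 87,000. The remaining 130,500 passes to the descendants.
The descendants' portion (130,500) is divided at the children's generation into 3 shares of 43,500. Verity takes 43,500. The 2 shares of the deceased (Farrukh and Qadir) are combined into a pool of 87,000.
That pool (87,000) is divided at the grandchildren's generation equally among Linnea, Mireille, and Ines: 29,000 each.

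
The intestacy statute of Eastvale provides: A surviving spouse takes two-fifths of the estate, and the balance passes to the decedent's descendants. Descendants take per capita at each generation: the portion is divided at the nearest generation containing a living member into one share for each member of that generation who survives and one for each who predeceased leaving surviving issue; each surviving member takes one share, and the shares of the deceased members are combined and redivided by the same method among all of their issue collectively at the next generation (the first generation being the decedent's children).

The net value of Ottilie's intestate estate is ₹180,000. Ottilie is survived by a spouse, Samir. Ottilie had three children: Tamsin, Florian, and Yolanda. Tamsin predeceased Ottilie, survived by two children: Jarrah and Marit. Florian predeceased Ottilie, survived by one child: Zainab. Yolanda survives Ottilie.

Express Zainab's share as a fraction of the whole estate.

Zainab receives 2/15 of the estate.

Samir takes two-fifths of ₹180,000 = ₹72,000. The remaining ₹108,000 passes to the descendants.
The descendants' portion (₹108,000) is divided at the children's generation into 3 shares of ₹36,000. Yolanda takes ₹36,000. The 2 shares of the deceased (Tamsin and Florian) are combined into a pool of ₹72,000.
That pool (₹72,000) is divided at the grandchildren's generation equally among Jarrah, Marit, and Zainab: ₹24,000 each.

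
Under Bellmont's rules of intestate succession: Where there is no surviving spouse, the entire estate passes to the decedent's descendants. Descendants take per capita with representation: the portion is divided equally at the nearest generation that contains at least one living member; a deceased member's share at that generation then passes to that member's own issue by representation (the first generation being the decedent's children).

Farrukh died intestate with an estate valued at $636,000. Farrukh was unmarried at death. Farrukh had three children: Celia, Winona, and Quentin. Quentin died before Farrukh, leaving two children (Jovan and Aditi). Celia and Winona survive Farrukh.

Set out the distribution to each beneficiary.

Celia: $212,000; Winona: $212,000; Jovan: $106,000; Aditi: $106,000

The entire $636,000 passes to the descendants.
That amount ($636,000) is divided into 3 shares of $212,000: Celia and Winona each take $212,000; Quentin's $212,000 share passes to Quentin's issue.
Quentin's share ($212,000) is divided into 2 shares of $106,000: Jovan and Aditi each take $106,000.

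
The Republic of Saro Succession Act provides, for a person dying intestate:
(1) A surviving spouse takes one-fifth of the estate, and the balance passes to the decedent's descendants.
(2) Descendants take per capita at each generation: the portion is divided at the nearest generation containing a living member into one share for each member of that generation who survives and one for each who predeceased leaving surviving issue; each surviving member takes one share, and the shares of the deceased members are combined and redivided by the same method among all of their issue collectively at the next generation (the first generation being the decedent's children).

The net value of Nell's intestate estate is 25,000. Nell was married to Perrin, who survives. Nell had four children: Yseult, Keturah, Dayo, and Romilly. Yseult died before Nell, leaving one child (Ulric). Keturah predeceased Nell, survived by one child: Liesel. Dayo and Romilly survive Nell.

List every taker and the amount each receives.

Perrin takes one-fifth of 25,000 = 5,000. The remaining 20,000 passes to the descendants.
The descendants' portion (20,000) is divided at the children's generation into 4 shares of 5,000. Dayo and Romilly each take 5,000. The 2 shares of the deceased (Yseult and Keturah) are combined into a pool of 10,000.
That pool (10,000) is divided at the grandchildren's generation equally among Ulric and Liesel: 5,000 each.

Perrin: 5,000; Ulric: 5,000; Liesel: 5,000; Dayo: 5,000; Romilly: 5,000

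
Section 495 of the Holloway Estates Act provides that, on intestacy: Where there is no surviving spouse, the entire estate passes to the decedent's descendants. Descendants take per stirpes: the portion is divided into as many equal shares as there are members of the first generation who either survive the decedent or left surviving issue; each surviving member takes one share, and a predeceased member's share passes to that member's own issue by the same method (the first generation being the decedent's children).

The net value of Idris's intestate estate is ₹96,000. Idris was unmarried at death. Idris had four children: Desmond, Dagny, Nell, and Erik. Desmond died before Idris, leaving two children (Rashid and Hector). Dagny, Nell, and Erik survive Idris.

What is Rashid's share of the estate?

Rashid receives ₹12,000.

The entire ₹96,000 passes to the descendants.
That amount (₹96,000) is divided into 4 shares of ₹24,000: Dagny, Nell, and Erik each take ₹24,000; Desmond's ₹24,000 share passes to Desmond's issue.
Desmond's share (₹24,000) is divided into 2 shares of ₹12,000: Rashid and Hector each take ₹12,000.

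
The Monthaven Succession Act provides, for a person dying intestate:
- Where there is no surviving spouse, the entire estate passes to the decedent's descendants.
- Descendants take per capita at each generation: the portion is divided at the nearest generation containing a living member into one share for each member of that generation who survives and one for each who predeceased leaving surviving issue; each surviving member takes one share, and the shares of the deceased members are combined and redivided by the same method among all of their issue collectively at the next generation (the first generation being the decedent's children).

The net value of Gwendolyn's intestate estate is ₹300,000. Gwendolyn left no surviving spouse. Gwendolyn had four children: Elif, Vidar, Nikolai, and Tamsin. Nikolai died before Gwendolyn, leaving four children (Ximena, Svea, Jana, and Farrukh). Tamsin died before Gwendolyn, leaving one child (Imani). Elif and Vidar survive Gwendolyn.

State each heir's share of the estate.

Elif: ₹75,000; Vidar: ₹75,000; Ximena: ₹30,000; Svea: ₹30,000; Jana: ₹30,000; Farrukh: ₹30,000; Imani: ₹30,000

The entire ₹300,000 passes to the descendants.
That amount (₹300,000) is divided at the children's generation into 4 shares of ₹75,000. Elif and Vidar each take ₹75,000. The 2 shares of the deceased (Nikolai and Tamsin) are combined into a pool of ₹150,000.
That pool (₹150,000) is divided at the grandchildren's generation equally among Ximena, Svea, Jana, Farrukh, and Imani: ₹30,000 each.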